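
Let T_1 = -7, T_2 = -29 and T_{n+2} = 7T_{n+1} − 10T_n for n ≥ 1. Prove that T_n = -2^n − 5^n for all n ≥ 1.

Base cases: T_1 = -7 and -2^1 − 5^1 = -7; T_2 = -29 and -2^2 − 5^2 = -29.
Assume T_j = -2^j − 5^j for all 1 ≤ j ≤ m, where m ≥ 2.
Then T_{m+1} = 7T_m − 10T_{m−1} = 7·(-2^m − 5^m) − 10·(-2^{m−1} − 5^{m−1}) = -(7·2 − 10)2^{m−1} − (7·5 − 10)5^{m−1} = -4·2^{m−1} − 25·5^{m−1} = -2^{m+1} − 5^{m+1}.
Hence T_n = -2^n − 5^n for every n ≥ 1, by strong induction.

T_n = -2^n − 5^n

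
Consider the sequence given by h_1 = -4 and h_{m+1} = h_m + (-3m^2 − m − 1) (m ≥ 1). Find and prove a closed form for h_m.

Claim: h_m = -m^3 + m^2 − m − 3.

Base case: h_1 = -4, and -1^3 + 1^2 − 1 − 3 = -4.
Assume h_r = -r^3 + r^2 − r − 3.
Then h_{r+1} = h_r + (-3r^2 − r − 1) = (-r^3 + r^2 − r − 3) + (-3r^2 − r − 1) = -r^3 − 2r^2 − 2r − 4,
and -(r+1)^3 + (r+1)^2 − (r+1) − 3 = -r^3 − 2r^2 − 2r − 4.
By induction, h_m = -m^3 + m^2 − m − 3 for all m ≥ 1.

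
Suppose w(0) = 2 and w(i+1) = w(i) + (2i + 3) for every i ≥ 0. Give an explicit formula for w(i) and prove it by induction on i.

Claim: w(i) = i^2 + 2i + 2.

Base case: w(0) = 2, and 0^2 + 2·0 + 2 = 2.
Assume w(j) = j^2 + 2j + 2.
Then w(j+1) = w(j) + (2j + 3) = (j^2 + 2j + 2) + (2j + 3) = j^2 + 4j + 5,
and (j+1)^2 + 2·(j+1) + 2 = j^2 + 4j + 5.
This completes the inductive step, so w(i) = i^2 + 2i + 2 for all i ≥ 0.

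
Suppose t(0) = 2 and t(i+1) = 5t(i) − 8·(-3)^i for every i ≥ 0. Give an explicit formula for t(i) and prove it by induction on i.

Claim: t(i) = 5^i + (-3)^i.

Base case: t(0) = 2, and 5^0 + (-3)^0 = 1 + 1 = 2.
Assume t(k) = 5^k + (-3)^k for some k ≥ 0.
Then t(k+1) = 5t(k) − 8·(-3)^k = 5·(5^k + (-3)^k) − 8·(-3)^k = 5^{k+1} + 5·(-3)^k − 8·(-3)^k = 5^{k+1} − 3·(-3)^k = 5^{k+1} + (-3)^{k+1}.
By induction, t(i) = 5^i + (-3)^i for all i ≥ 0.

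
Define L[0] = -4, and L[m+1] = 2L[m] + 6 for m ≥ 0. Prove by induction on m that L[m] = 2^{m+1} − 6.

Base case: L[0] = -4, and 2^{0+1} − 6 = 2 − 6 = -4.
Assume L[j] = 2^{j+1} − 6 for some j ≥ 0.
Then L[j+1] = 2L[j] + 6 = 2·(2^{j+1} − 6) + 6 = 2^{j+2} − 12 + 6 = 2^{j+2} − 6.
Hence L[m] = 2^{m+1} − 6 for every m ≥ 0, by induction.

L[m] = 2^{m+1} − 6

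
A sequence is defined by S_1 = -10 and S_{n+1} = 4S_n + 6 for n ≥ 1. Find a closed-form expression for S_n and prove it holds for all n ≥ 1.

Claim: S_n = -2·4^n − 2.

Base case: S_1 = -10, and -2·4^1 − 2 = -8 − 2 = -10.
Assume S_j = -2·4^j − 2 for some j ≥ 1.
Then S_{j+1} = 4S_j + 6 = 4·(-2·4^j − 2) + 6 = -8·4^j − 8 + 6 = -2·4^{j+1} − 2.
Hence S_n = -2·4^n − 2 for every n ≥ 1, by induction.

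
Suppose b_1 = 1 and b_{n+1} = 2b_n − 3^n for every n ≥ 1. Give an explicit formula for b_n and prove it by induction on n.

Claim: b_n = 2·2^n − 3^n.

Base case: b_1 = 1, and 2·2^1 − 3^1 = 4 − 3 = 1.
Assume b_k = 2·2^k − 3^k for some k ≥ 1.
Then b_{k+1} = 2b_k − 3^k = 2·(2·2^k − 3^k) − 3^k = 2·2^{k+1} − 2·3^k − 3^k = 2·2^{k+1} − 3·3^k = 2·2^{k+1} − 3^{k+1}.
This completes the inductive step, so b_n = 2·2^n − 3^n for all n ≥ 1.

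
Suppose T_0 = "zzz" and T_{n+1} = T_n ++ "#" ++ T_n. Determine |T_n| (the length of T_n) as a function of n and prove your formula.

Claim: |T_n| = 2^{n+2} − 1.

Base case: |T_0| = 3, and 2^{0+2} − 1 = 3.
Assume |T_j| = 2^{j+2} − 1.
Then |T_{j+1}| = |T_j| + 1 + |T_j| = 2|T_j| + 1 = 2(2^{j+2} − 1) + 1 = 2^{j+3} − 2 + 1 = 2^{j+3} − 1.
So the formula holds for j+1, and by induction |T_n| = 2^{n+2} − 1 for all n ≥ 0.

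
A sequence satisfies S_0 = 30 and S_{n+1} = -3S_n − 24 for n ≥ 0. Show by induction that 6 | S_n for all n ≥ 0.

Base case: S_0 = 30 = 6·5, so 6 | S_0.
Assume 6 | S_j, so S_j = 6t for some integer t.
Then S_{j+1} = -3S_j − 24 = -3·(6t) − 24 = 6(-3t − 4), so 6 | S_{j+1}.
Hence 6 | S_n for every n ≥ 0, by induction.

6 | S_n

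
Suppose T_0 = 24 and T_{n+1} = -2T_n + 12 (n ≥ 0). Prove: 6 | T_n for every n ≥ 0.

Base case: T_0 = 24 = 6·4, so 6 | T_0.
Assume 6 | T_m, so T_m = 6t for some integer t.
Then T_{m+1} = -2T_m + 12 = -2·(6t) + 12 = 6(-2t + 2), so 6 | T_{m+1}.
So the property holds for m+1, and by induction 6 | T_n for all n ≥ 0.

6 | T_n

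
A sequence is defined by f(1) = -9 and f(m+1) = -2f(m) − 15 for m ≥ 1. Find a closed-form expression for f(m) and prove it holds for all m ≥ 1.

Claim: f(m) = 2·(-2)^m − 5.

Base case: f(1) = -9, and 2·(-2)^1 − 5 = -4 − 5 = -9.
Assume f(r) = 2·(-2)^r − 5 for some r ≥ 1.
Then f(r+1) = -2f(r) − 15 = -2·(2·(-2)^r − 5) − 15 = -4·(-2)^r + 10 − 15 = 2·(-2)^{r+1} − 5.
Hence f(m) = 2·(-2)^m − 5 for every m ≥ 1, by induction.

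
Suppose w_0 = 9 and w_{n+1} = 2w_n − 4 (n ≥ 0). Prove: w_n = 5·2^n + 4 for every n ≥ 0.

Base case: w_0 = 9, and 5·2^0 + 4 = 5 + 4 = 9.
Assume w_k = 5·2^k + 4 for some k ≥ 0.
Then w_{k+1} = 2w_k − 4 = 2·(5·2^k + 4) − 4 = 10·2^k + 8 − 4 = 5·2^{k+1} + 4.
This completes the inductive step, so w_n = 5·2^n + 4 for all n ≥ 0.

w_n = 5·2^n + 4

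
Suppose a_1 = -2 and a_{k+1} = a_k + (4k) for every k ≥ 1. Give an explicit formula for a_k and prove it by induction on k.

Claim: a_k = 2k^2 − 2k − 2.

Base case: a_1 = -2, and 2·1^2 − 2·1 − 2 = -2.
Assume a_j = 2j^2 − 2j − 2.
Then a_{j+1} = a_j + (4j) = (2j^2 − 2j − 2) + (4j) = 2j^2 + 2j − 2,
and 2·(j+1)^2 − 2·(j+1) − 2 = 2j^2 + 2j − 2.
By induction, a_k = 2k^2 − 2k − 2 for all k ≥ 1.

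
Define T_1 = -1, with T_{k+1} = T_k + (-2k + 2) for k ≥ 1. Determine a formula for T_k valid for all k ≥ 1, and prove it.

Claim: T_k = -k^2 + 3k − 3.

Base case: T_1 = -1, and -1^2 + 3·1 − 3 = -1.
Assume T_r = -r^2 + 3r − 3.
Then T_{r+1} = T_r + (-2r + 2) = (-r^2 + 3r − 3) + (-2r + 2) = -r^2 + r − 1,
and -(r+1)^2 + 3·(r+1) − 3 = -r^2 + r − 1.
This completes the inductive step, so T_k = -k^2 + 3k − 3 for all k ≥ 1.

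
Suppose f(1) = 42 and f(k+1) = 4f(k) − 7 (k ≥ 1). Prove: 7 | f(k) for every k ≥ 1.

Base case: f(1) = 42 = 7·6, so 7 | f(1).
Assume 7 | f(j), so f(j) = 7t for some integer t.
Then f(j+1) = 4f(j) − 7 = 4·(7t) − 7 = 7(4t − 1), so 7 | f(j+1).
This completes the inductive step, so 7 | f(k) for all k ≥ 1.

7 | f(k)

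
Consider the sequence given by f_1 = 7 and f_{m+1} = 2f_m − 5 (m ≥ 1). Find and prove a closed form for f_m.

Claim: f_m = 2^m + 5.

Base case: f_1 = 7, and 2^1 + 5 = 2 + 5 = 7.
Assume f_r = 2^r + 5 for some r ≥ 1.
Then f_{r+1} = 2f_r − 5 = 2·(2^r + 5) − 5 = 2^{r+1} + 10 − 5 = 2^{r+1} + 5.
So the formula holds for r+1, and by induction f_m = 2^m + 5 for all m ≥ 1.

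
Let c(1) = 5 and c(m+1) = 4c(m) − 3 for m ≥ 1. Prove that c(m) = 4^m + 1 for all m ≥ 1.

Base case: c(1) = 5, and 4^1 + 1 = 4 + 1 = 5.
Assume c(j) = 4^j + 1 for some j ≥ 1.
Then c(j+1) = 4c(j) − 3 = 4·(4^j + 1) − 3 = 4^{j+1} + 4 − 3 = 4^{j+1} + 1.
So the formula holds for j+1, and by induction c(m) = 4^m + 1 for all m ≥ 1.

c(m) = 4^m + 1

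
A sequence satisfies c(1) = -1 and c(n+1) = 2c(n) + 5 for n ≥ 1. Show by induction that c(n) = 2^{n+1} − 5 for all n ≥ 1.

Base case: c(1) = -1, and 2^{1+1} − 5 = 4 − 5 = -1.
Assume c(k) = 2^{k+1} − 5 for some k ≥ 1.
Then c(k+1) = 2c(k) + 5 = 2·(2^{k+1} − 5) + 5 = 2^{k+2} − 10 + 5 = 2^{k+2} − 5.
This completes the inductive step, so c(n) = 2^{n+1} − 5 for all n ≥ 1.

c(n) = 2^{n+1} − 5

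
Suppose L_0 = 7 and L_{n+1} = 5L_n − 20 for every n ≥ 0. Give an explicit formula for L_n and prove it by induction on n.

Claim: L_n = 2·5^n + 5.

Base case: L_0 = 7, and 2·5^0 + 5 = 2 + 5 = 7.
Assume L_r = 2·5^r + 5 for some r ≥ 0.
Then L_{r+1} = 5L_r − 20 = 5·(2·5^r + 5) − 20 = 10·5^r + 25 − 20 = 2·5^{r+1} + 5.
Hence L_n = 2·5^n + 5 for every n ≥ 0, by induction.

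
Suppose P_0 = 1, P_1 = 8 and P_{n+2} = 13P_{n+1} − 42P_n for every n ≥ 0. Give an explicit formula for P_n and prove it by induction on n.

Claim: P_n = 2·7^n − 6^n.

Base cases: P_0 = 1 and 2·7^0 − 6^0 = 1; P_1 = 8 and 2·7^1 − 6^1 = 8.
Assume P_i = 2·7^i − 6^i for all 0 ≤ i ≤ j, where j ≥ 1.
Then P_{j+1} = 13P_j − 42P_{j−1} = 13·(2·7^j − 6^j) − 42·(2·7^{j−1} − 6^{j−1}) = 2·(13·7 − 42)7^{j−1} − (13·6 − 42)6^{j−1} = 98·7^{j−1} − 36·6^{j−1} = 2·7^{j+1} − 6^{j+1}.
By strong induction, P_n = 2·7^n − 6^n for all n ≥ 0.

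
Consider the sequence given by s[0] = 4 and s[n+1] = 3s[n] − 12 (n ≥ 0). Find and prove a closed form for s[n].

Claim: s[n] = -2·3^n + 6.

Base case: s[0] = 4, and -2·3^0 + 6 = -2 + 6 = 4.
Assume s[k] = -2·3^k + 6 for some k ≥ 0.
Then s[k+1] = 3s[k] − 12 = 3·(-2·3^k + 6) − 12 = -6·3^k + 18 − 12 = -2·3^{k+1} + 6.
By induction, s[n] = -2·3^n + 6 for all n ≥ 0.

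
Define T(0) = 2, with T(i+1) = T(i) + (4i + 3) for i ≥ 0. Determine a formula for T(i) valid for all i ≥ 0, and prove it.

Claim: T(i) = 2i^2 + i + 2.

Base case: T(0) = 2, and 2·0^2 + 0 + 2 = 2.
Assume T(m) = 2m^2 + m + 2.
Then T(m+1) = T(m) + (4m + 3) = (2m^2 + m + 2) + (4m + 3) = 2m^2 + 5m + 5,
and 2·(m+1)^2 + (m+1) + 2 = 2m^2 + 5m + 5.
By induction, T(i) = 2i^2 + i + 2 for all i ≥ 0.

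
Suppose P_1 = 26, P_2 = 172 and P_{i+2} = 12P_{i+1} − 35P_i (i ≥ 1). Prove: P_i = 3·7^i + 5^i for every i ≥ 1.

Base cases: P_1 = 26 and 3·7^1 + 5^1 = 26; P_2 = 172 and 3·7^2 + 5^2 = 172.
Assume P_j = 3·7^j + 5^j for all 1 ≤ j ≤ k, where k ≥ 2.
Then P_{k+1} = 12P_k − 35P_{k−1} = 12·(3·7^k + 5^k) − 35·(3·7^{k−1} + 5^{k−1}) = 3·(12·7 − 35)7^{k−1} + (12·5 − 35)5^{k−1} = 147·7^{k−1} + 25·5^{k−1} = 3·7^{k+1} + 5^{k+1}.
This completes the inductive step, so P_i = 3·7^i + 5^i for all i ≥ 1.

P_i = 3·7^i + 5^i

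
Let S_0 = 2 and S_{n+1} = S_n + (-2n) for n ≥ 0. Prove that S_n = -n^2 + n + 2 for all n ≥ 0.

Base case: S_0 = 2, and -0^2 + 0 + 2 = 2.
Assume S_m = -m^2 + m + 2.
Then S_{m+1} = S_m + (-2m) = (-m^2 + m + 2) + (-2m) = -m^2 − m + 2,
and -(m+1)^2 + (m+1) + 2 = -m^2 − m + 2.
This completes the inductive step, so S_n = -n^2 + n + 2 for all n ≥ 0.

S_n = -n^2 + n + 2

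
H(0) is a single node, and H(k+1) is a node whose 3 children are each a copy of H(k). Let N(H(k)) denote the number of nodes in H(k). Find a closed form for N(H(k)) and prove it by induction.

Claim: N(H(k)) = (3^{k+1} − 1)/2.

Base case: N(H(0)) = 1, and (3^{0+1} − 1)/2 = 1.
Assume N(H(m)) = (3^{m+1} − 1)/2.
Then N(H(m+1)) = 1 + 3N(H(m)) = 1 + 3·(3^{m+1} − 1)/2 = 1 + (3^{m+2} − 3)/2 = (2 + 3^{m+2} − 3)/2 = (3^{m+2} − 1)/2.
By induction, N(H(k)) = (3^{k+1} − 1)/2 for all k ≥ 0.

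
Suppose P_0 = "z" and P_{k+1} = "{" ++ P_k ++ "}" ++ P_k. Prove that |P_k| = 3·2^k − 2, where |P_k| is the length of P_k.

Base case: |P_0| = 1, and 3·2^0 − 2 = 1.
Assume |P_m| = 3·2^m − 2.
Then |P_{m+1}| = 1 + |P_m| + 1 + |P_m| = 2|P_m| + 2 = 2(3·2^m − 2) + 2 = 3·2^{m+1} − 4 + 2 = 3·2^{m+1} − 2.
This completes the inductive step, so |P_k| = 3·2^k − 2 for all k ≥ 0.

|P_k| = 3·2^k − 2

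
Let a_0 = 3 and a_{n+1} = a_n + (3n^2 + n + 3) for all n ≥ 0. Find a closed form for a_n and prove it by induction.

Claim: a_n = n^3 − n^2 + 3n + 3.

Base case: a_0 = 3, and 0^3 − 0^2 + 3·0 + 3 = 3.
Assume a_k = k^3 − k^2 + 3k + 3.
Then a_{k+1} = a_k + (3k^2 + k + 3) = (k^3 − k^2 + 3k + 3) + (3k^2 + k + 3) = k^3 + 2k^2 + 4k + 6,
and (k+1)^3 − (k+1)^2 + 3·(k+1) + 3 = k^3 + 2k^2 + 4k + 6.
By induction, a_n = n^3 − n^2 + 3n + 3 for all n ≥ 0.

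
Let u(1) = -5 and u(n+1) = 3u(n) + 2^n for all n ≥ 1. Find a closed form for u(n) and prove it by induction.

Claim: u(n) = -3^n − 2^n.

Base case: u(1) = -5, and -3^1 − 2^1 = -3 − 2 = -5.
Assume u(m) = -3^m − 2^m for some m ≥ 1.
Then u(m+1) = 3u(m) + 2^m = 3·(-3^m − 2^m) + 2^m = -3^{m+1} − 3·2^m + 2^m = -3^{m+1} − 2·2^m = -3^{m+1} − 2^{m+1}.
Hence u(n) = -3^n − 2^n for every n ≥ 1, by induction.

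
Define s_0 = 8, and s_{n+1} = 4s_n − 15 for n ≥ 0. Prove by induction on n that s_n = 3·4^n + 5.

Base case: s_0 = 8, and 3·4^0 + 5 = 3 + 5 = 8.
Assume s_j = 3·4^j + 5 for some j ≥ 0.
Then s_{j+1} = 4s_j − 15 = 4·(3·4^j + 5) − 15 = 12·4^j + 20 − 15 = 3·4^{j+1} + 5.
By induction, s_n = 3·4^n + 5 for all n ≥ 0.

s_n = 3·4^n + 5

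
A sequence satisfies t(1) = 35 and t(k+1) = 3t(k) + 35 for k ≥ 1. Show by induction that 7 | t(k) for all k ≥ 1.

Base case: t(1) = 35 = 7·5, so 7 | t(1).
Assume 7 | t(j), so t(j) = 7s for some integer s.
Then t(j+1) = 3t(j) + 35 = 3·(7s) + 35 = 7(3s + 5), so 7 | t(j+1).
By induction, 7 | t(k) for all k ≥ 1.

7 | t(k)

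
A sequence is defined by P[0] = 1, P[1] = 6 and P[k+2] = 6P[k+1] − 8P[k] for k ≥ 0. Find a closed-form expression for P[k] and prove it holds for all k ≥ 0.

Claim: P[k] = 2·4^k − 2^k.

Base cases: P[0] = 1 and 2·4^0 − 2^0 = 1; P[1] = 6 and 2·4^1 − 2^1 = 6.
Assume P[i] = 2·4^i − 2^i for all 0 ≤ i ≤ j, where j ≥ 1.
Then P[j+1] = 6P[j] − 8P[j−1] = 6·(2·4^j − 2^j) − 8·(2·4^{j−1} − 2^{j−1}) = 2·(6·4 − 8)4^{j−1} − (6·2 − 8)2^{j−1} = 32·4^{j−1} − 4·2^{j−1} = 2·4^{j+1} − 2^{j+1}.
So the formula holds for j+1, and by strong induction P[k] = 2·4^k − 2^k for all k ≥ 0.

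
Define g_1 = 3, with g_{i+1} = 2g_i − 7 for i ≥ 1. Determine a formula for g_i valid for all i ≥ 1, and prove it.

Claim: g_i = -2^{i+1} + 7.

Base case: g_1 = 3, and -2^{1+1} + 7 = -4 + 7 = 3.
Assume g_j = -2^{j+1} + 7 for some j ≥ 1.
Then g_{j+1} = 2g_j − 7 = 2·(-2^{j+1} + 7) − 7 = -2^{j+2} + 14 − 7 = -2^{j+2} + 7.
So the formula holds for j+1, and by induction g_i = -2^{i+1} + 7 for all i ≥ 1.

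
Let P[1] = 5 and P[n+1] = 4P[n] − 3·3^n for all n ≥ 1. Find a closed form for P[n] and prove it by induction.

Claim: P[n] = -4^n + 3·3^n.

Base case: P[1] = 5, and -4^1 + 3·3^1 = -4 + 9 = 5.
Assume P[r] = -4^r + 3·3^r for some r ≥ 1.
Then P[r+1] = 4P[r] − 3·3^r = 4·(-4^r + 3·3^r) − 3·3^r = -4^{r+1} + 12·3^r − 3·3^r = -4^{r+1} + 9·3^r = -4^{r+1} + 3·3^{r+1}.
So the formula holds for r+1, and by induction P[n] = -4^n + 3·3^n for all n ≥ 1.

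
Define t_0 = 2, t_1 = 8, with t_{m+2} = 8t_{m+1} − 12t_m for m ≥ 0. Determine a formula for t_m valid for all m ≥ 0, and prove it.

Claim: t_m = 2^m + 6^m.

Base cases: t_0 = 2 and 2^0 + 6^0 = 2; t_1 = 8 and 2^1 + 6^1 = 8.
Assume t_j = 2^j + 6^j for all 0 ≤ j ≤ r, where r ≥ 1.
Then t_{r+1} = 8t_r − 12t_{r−1} = 8·(2^r + 6^r) − 12·(2^{r−1} + 6^{r−1}) = (8·2 − 12)2^{r−1} + (8·6 − 12)6^{r−1} = 4·2^{r−1} + 36·6^{r−1} = 2^{r+1} + 6^{r+1}.
So the formula holds for r+1, and by strong induction t_m = 2^m + 6^m for all m ≥ 0.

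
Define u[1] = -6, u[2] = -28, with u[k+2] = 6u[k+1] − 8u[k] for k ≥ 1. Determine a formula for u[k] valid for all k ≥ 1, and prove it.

Claim: u[k] = 2^k − 2·4^k.

Base cases: u[1] = -6 and 2^1 − 2·4^1 = -6; u[2] = -28 and 2^2 − 2·4^2 = -28.
Assume u[j] = 2^j − 2·4^j for all 1 ≤ j ≤ r, where r ≥ 2.
Then u[r+1] = 6u[r] − 8u[r−1] = 6·(2^r − 2·4^r) − 8·(2^{r−1} − 2·4^{r−1}) = (6·2 − 8)2^{r−1} − 2·(6·4 − 8)4^{r−1} = 4·2^{r−1} − 32·4^{r−1} = 2^{r+1} − 2·4^{r+1}.
This completes the inductive step, so u[k] = 2^k − 2·4^k for all k ≥ 1.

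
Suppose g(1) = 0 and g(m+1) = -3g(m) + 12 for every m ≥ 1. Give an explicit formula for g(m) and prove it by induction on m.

Claim: g(m) = (-3)^m + 3.

Base case: g(1) = 0, and (-3)^1 + 3 = -3 + 3 = 0.
Assume g(j) = (-3)^j + 3 for some j ≥ 1.
Then g(j+1) = -3g(j) + 12 = -3·((-3)^j + 3) + 12 = -3·(-3)^j − 9 + 12 = (-3)^{j+1} + 3.
By induction, g(m) = (-3)^m + 3 for all m ≥ 1.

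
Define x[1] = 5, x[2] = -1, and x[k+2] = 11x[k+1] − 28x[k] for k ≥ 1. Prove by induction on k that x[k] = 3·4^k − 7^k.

Base cases: x[1] = 5 and 3·4^1 − 7^1 = 5; x[2] = -1 and 3·4^2 − 7^2 = -1.
Assume x[j] = 3·4^j − 7^j for all 1 ≤ j ≤ r, where r ≥ 2.
Then x[r+1] = 11x[r] − 28x[r−1] = 11·(3·4^r − 7^r) − 28·(3·4^{r−1} − 7^{r−1}) = 3·(11·4 − 28)4^{r−1} − (11·7 − 28)7^{r−1} = 48·4^{r−1} − 49·7^{r−1} = 3·4^{r+1} − 7^{r+1}.
This completes the inductive step, so x[k] = 3·4^k − 7^k for all k ≥ 1.

x[k] = 3·4^k − 7^k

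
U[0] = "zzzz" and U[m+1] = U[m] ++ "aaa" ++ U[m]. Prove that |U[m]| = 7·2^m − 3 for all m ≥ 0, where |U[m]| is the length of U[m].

Base case: |U[0]| = 4, and 7·2^0 − 3 = 4.
Assume |U[j]| = 7·2^j − 3.
Then |U[j+1]| = |U[j]| + 3 + |U[j]| = 2|U[j]| + 3 = 2(7·2^j − 3) + 3 = 7·2^{j+1} − 6 + 3 = 7·2^{j+1} − 3.
Hence |U[m]| = 7·2^m − 3 for every m ≥ 0, by induction.

|U[m]| = 7·2^m − 3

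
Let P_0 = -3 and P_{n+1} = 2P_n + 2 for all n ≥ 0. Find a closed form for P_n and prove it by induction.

Claim: P_n = -2^n − 2.

Base case: P_0 = -3, and -2^0 − 2 = -1 − 2 = -3.
Assume P_k = -2^k − 2 for some k ≥ 0.
Then P_{k+1} = 2P_k + 2 = 2·(-2^k − 2) + 2 = -2^{k+1} − 4 + 2 = -2^{k+1} − 2.
By induction, P_n = -2^n − 2 for all n ≥ 0.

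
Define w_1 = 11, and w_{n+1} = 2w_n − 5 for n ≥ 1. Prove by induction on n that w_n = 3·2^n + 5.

Base case: w_1 = 11, and 3·2^1 + 5 = 6 + 5 = 11.
Assume w_k = 3·2^k + 5 for some k ≥ 1.
Then w_{k+1} = 2w_k − 5 = 2·(3·2^k + 5) − 5 = 6·2^k + 10 − 5 = 3·2^{k+1} + 5.
By induction, w_n = 3·2^n + 5 for all n ≥ 1.

w_n = 3·2^n + 5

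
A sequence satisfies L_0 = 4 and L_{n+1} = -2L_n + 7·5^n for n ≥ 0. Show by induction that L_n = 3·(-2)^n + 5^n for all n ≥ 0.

Base case: L_0 = 4, and 3·(-2)^0 + 5^0 = 3 + 1 = 4.
Assume L_m = 3·(-2)^m + 5^m for some m ≥ 0.
Then L_{m+1} = -2L_m + 7·5^m = -2·(3·(-2)^m + 5^m) + 7·5^m = 3·(-2)^{m+1} − 2·5^m + 7·5^m = 3·(-2)^{m+1} + 5·5^m = 3·(-2)^{m+1} + 5^{m+1}.
Hence L_n = 3·(-2)^n + 5^n for every n ≥ 0, by induction.

L_n = 3·(-2)^n + 5^n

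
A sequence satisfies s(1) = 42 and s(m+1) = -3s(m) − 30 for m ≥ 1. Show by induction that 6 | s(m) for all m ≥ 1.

Base case: s(1) = 42 = 6·7, so 6 | s(1).
Assume 6 | s(r), so s(r) = 6t for some integer t.
Then s(r+1) = -3s(r) − 30 = -3·(6t) − 30 = 6(-3t − 5), so 6 | s(r+1).
This completes the inductive step, so 6 | s(m) for all m ≥ 1.

6 | s(m)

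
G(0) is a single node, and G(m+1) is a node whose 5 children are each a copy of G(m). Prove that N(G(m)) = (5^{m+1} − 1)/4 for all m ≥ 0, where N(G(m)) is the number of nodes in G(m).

Base case: N(G(0)) = 1, and (5^{0+1} − 1)/4 = 1.
Assume N(G(k)) = (5^{k+1} − 1)/4.
Then N(G(k+1)) = 1 + 5N(G(k)) = 1 + 5·(5^{k+1} − 1)/4 = 1 + (5^{k+2} − 5)/4 = (4 + 5^{k+2} − 5)/4 = (5^{k+2} − 1)/4.
So the formula holds for k+1, and by induction N(G(m)) = (5^{m+1} − 1)/4 for all m ≥ 0.

N(G(m)) = (5^{m+1} − 1)/4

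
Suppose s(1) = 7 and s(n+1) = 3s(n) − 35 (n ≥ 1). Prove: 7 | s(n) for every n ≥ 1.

Base case: s(1) = 7 = 7·1, so 7 | s(1).
Assume 7 | s(r), so s(r) = 7t for some integer t.
Then s(r+1) = 3s(r) − 35 = 3·(7t) − 35 = 7(3t − 5), so 7 | s(r+1).
So the property holds for r+1, and by induction 7 | s(n) for all n ≥ 1.

7 | s(n)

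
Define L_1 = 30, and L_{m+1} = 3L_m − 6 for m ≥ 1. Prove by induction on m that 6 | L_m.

Base case: L_1 = 30 = 6·5, so 6 | L_1.
Assume 6 | L_k, so L_k = 6t for some integer t.
Then L_{k+1} = 3L_k − 6 = 3·(6t) − 6 = 6(3t − 1), so 6 | L_{k+1}.
So the property holds for k+1, and by induction 6 | L_m for all m ≥ 1.

6 | L_m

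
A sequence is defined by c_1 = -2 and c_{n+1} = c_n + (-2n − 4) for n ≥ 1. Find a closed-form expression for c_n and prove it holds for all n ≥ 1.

Claim: c_n = -n^2 − 3n + 2.

Base case: c_1 = -2, and -1^2 − 3·1 + 2 = -2.
Assume c_k = -k^2 − 3k + 2.
Then c_{k+1} = c_k + (-2k − 4) = (-k^2 − 3k + 2) + (-2k − 4) = -k^2 − 5k − 2,
and -(k+1)^2 − 3·(k+1) + 2 = -k^2 − 5k − 2.
This completes the inductive step, so c_n = -n^2 − 3n + 2 for all n ≥ 1.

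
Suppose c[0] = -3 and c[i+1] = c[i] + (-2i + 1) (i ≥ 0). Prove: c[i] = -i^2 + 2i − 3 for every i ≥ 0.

Base case: c[0] = -3, and -0^2 + 2·0 − 3 = -3.
Assume c[j] = -j^2 + 2j − 3.
Then c[j+1] = c[j] + (-2j + 1) = (-j^2 + 2j − 3) + (-2j + 1) = -j^2 − 2,
and -(j+1)^2 + 2·(j+1) − 3 = -j^2 − 2.
This completes the inductive step, so c[i] = -i^2 + 2i − 3 for all i ≥ 0.

c[i] = -i^2 + 2i − 3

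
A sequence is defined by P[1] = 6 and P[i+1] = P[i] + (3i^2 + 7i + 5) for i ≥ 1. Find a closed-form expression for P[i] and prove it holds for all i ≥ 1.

Claim: P[i] = i^3 + 2i^2 + 2i + 1.

Base case: P[1] = 6, and 1^3 + 2·1^2 + 2·1 + 1 = 6.
Assume P[j] = j^3 + 2j^2 + 2j + 1.
Then P[j+1] = P[j] + (3j^2 + 7j + 5) = (j^3 + 2j^2 + 2j + 1) + (3j^2 + 7j + 5) = j^3 + 5j^2 + 9j + 6,
and (j+1)^3 + 2·(j+1)^2 + 2·(j+1) + 1 = j^3 + 5j^2 + 9j + 6.
By induction, P[i] = i^3 + 2i^2 + 2i + 1 for all i ≥ 1.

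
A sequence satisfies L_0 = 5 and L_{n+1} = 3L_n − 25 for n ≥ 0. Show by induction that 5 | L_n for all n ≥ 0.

Base case: L_0 = 5 = 5·1, so 5 | L_0.
Assume 5 | L_j, so L_j = 5t for some integer t.
Then L_{j+1} = 3L_j − 25 = 3·(5t) − 25 = 5(3t − 5), so 5 | L_{j+1}.
Hence 5 | L_n for every n ≥ 0, by induction.

5 | L_n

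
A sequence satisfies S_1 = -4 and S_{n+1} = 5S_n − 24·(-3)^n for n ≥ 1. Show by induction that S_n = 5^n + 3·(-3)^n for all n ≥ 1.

Base case: S_1 = -4, and 5^1 + 3·(-3)^1 = 5 − 9 = -4.
Assume S_m = 5^m + 3·(-3)^m for some m ≥ 1.
Then S_{m+1} = 5S_m − 24·(-3)^m = 5·(5^m + 3·(-3)^m) − 24·(-3)^m = 5^{m+1} + 15·(-3)^m − 24·(-3)^m = 5^{m+1} − 9·(-3)^m = 5^{m+1} + 3·(-3)^{m+1}.
This completes the inductive step, so S_n = 5^n + 3·(-3)^n for all n ≥ 1.

S_n = 5^n + 3·(-3)^n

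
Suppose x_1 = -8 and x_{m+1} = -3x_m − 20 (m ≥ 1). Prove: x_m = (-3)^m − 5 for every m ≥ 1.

Base case: x_1 = -8, and (-3)^1 − 5 = -3 − 5 = -8.
Assume x_r = (-3)^r − 5 for some r ≥ 1.
Then x_{r+1} = -3x_r − 20 = -3·((-3)^r − 5) − 20 = -3·(-3)^r + 15 − 20 = (-3)^{r+1} − 5.
Hence x_m = (-3)^m − 5 for every m ≥ 1, by induction.

x_m = (-3)^m − 5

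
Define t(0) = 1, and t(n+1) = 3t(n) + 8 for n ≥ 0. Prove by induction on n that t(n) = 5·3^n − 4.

Base case: t(0) = 1, and 5·3^0 − 4 = 5 − 4 = 1.
Assume t(j) = 5·3^j − 4 for some j ≥ 0.
Then t(j+1) = 3t(j) + 8 = 3·(5·3^j − 4) + 8 = 15·3^j − 12 + 8 = 5·3^{j+1} − 4.
So the formula holds for j+1, and by induction t(n) = 5·3^n − 4 for all n ≥ 0.

t(n) = 5·3^n − 4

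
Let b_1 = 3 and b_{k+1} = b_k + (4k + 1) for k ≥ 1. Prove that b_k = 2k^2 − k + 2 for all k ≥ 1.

Base case: b_1 = 3, and 2·1^2 − 1 + 2 = 3.
Assume b_r = 2r^2 − r + 2.
Then b_{r+1} = b_r + (4r + 1) = (2r^2 − r + 2) + (4r + 1) = 2r^2 + 3r + 3,
and 2·(r+1)^2 − (r+1) + 2 = 2r^2 + 3r + 3.
Hence b_k = 2k^2 − k + 2 for every k ≥ 1, by induction.

b_k = 2k^2 − k + 2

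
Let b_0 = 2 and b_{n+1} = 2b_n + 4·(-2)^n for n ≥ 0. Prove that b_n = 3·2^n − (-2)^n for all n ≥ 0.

Base case: b_0 = 2, and 3·2^0 − (-2)^0 = 3 − 1 = 2.
Assume b_k = 3·2^k − (-2)^k for some k ≥ 0.
Then b_{k+1} = 2b_k + 4·(-2)^k = 2·(3·2^k − (-2)^k) + 4·(-2)^k = 3·2^{k+1} − 2·(-2)^k + 4·(-2)^k = 3·2^{k+1} + 2·(-2)^k = 3·2^{k+1} − (-2)^{k+1}.
This completes the inductive step, so b_n = 3·2^n − (-2)^n for all n ≥ 0.

b_n = 3·2^n − (-2)^n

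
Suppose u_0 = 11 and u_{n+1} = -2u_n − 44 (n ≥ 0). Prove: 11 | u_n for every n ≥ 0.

Base case: u_0 = 11 = 11·1, so 11 | u_0.
Assume 11 | u_j, so u_j = 11t for some integer t.
Then u_{j+1} = -2u_j − 44 = -2·(11t) − 44 = 11(-2t − 4), so 11 | u_{j+1}.
This completes the inductive step, so 11 | u_n for all n ≥ 0.

11 | u_n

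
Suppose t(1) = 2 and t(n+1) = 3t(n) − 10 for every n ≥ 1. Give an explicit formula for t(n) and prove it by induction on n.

Claim: t(n) = -3^n + 5.

Base case: t(1) = 2, and -3^1 + 5 = -3 + 5 = 2.
Assume t(r) = -3^r + 5 for some r ≥ 1.
Then t(r+1) = 3t(r) − 10 = 3·(-3^r + 5) − 10 = -3^{r+1} + 15 − 10 = -3^{r+1} + 5.
This completes the inductive step, so t(n) = -3^n + 5 for all n ≥ 1.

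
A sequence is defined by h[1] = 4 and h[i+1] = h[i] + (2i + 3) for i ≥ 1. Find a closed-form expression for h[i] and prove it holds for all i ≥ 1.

Claim: h[i] = i^2 + 2i + 1.

Base case: h[1] = 4, and 1^2 + 2·1 + 1 = 4.
Assume h[k] = k^2 + 2k + 1.
Then h[k+1] = h[k] + (2k + 3) = (k^2 + 2k + 1) + (2k + 3) = k^2 + 4k + 4,
and (k+1)^2 + 2·(k+1) + 1 = k^2 + 4k + 4.
By induction, h[i] = i^2 + 2i + 1 for all i ≥ 1.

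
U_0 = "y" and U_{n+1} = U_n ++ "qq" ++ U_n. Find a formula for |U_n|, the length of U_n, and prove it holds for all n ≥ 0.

Claim: |U_n| = 3·2^n − 2.

Base case: |U_0| = 1, and 3·2^0 − 2 = 1.
Assume |U_m| = 3·2^m − 2.
Then |U_{m+1}| = |U_m| + 2 + |U_m| = 2|U_m| + 2 = 2(3·2^m − 2) + 2 = 3·2^{m+1} − 4 + 2 = 3·2^{m+1} − 2.
By induction, |U_n| = 3·2^n − 2 for all n ≥ 0.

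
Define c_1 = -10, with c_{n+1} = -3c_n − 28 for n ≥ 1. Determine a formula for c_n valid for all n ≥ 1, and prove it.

Claim: c_n = (-3)^n − 7.

Base case: c_1 = -10, and (-3)^1 − 7 = -3 − 7 = -10.
Assume c_r = (-3)^r − 7 for some r ≥ 1.
Then c_{r+1} = -3c_r − 28 = -3·((-3)^r − 7) − 28 = -3·(-3)^r + 21 − 28 = (-3)^{r+1} − 7.
So the formula holds for r+1, and by induction c_n = (-3)^n − 7 for all n ≥ 1.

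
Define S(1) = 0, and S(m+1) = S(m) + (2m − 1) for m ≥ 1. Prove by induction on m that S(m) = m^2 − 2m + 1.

Base case: S(1) = 0, and 1^2 − 2·1 + 1 = 0.
Assume S(k) = k^2 − 2k + 1.
Then S(k+1) = S(k) + (2k − 1) = (k^2 − 2k + 1) + (2k − 1) = k^2,
and (k+1)^2 − 2·(k+1) + 1 = k^2.
By induction, S(m) = m^2 − 2m + 1 for all m ≥ 1.

S(m) = m^2 − 2m + 1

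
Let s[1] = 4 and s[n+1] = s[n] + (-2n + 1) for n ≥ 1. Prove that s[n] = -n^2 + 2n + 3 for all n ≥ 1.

Base case: s[1] = 4, and -1^2 + 2·1 + 3 = 4.
Assume s[k] = -k^2 + 2k + 3.
Then s[k+1] = s[k] + (-2k + 1) = (-k^2 + 2k + 3) + (-2k + 1) = -k^2 + 4,
and -(k+1)^2 + 2·(k+1) + 3 = -k^2 + 4.
This completes the inductive step, so s[n] = -n^2 + 2n + 3 for all n ≥ 1.

s[n] = -n^2 + 2n + 3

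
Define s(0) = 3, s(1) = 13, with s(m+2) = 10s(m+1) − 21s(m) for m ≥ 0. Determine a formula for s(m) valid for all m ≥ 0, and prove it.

Claim: s(m) = 7^m + 2·3^m.

Base cases: s(0) = 3 and 7^0 + 2·3^0 = 3; s(1) = 13 and 7^1 + 2·3^1 = 13.
Assume s(j) = 7^j + 2·3^j for all 0 ≤ j ≤ k, where k ≥ 1.
Then s(k+1) = 10s(k) − 21s(k−1) = 10·(7^k + 2·3^k) − 21·(7^{k−1} + 2·3^{k−1}) = (10·7 − 21)7^{k−1} + 2·(10·3 − 21)3^{k−1} = 49·7^{k−1} + 18·3^{k−1} = 7^{k+1} + 2·3^{k+1}.
Hence s(m) = 7^m + 2·3^m for every m ≥ 0, by strong induction.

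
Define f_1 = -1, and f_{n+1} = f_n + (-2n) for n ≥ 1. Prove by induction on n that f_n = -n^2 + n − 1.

Base case: f_1 = -1, and -1^2 + 1 − 1 = -1.
Assume f_j = -j^2 + j − 1.
Then f_{j+1} = f_j + (-2j) = (-j^2 + j − 1) + (-2j) = -j^2 − j − 1,
and -(j+1)^2 + (j+1) − 1 = -j^2 − j − 1.
By induction, f_n = -n^2 + n − 1 for all n ≥ 1.

f_n = -n^2 + n − 1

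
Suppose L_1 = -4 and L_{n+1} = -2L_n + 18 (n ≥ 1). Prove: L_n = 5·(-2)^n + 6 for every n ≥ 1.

Base case: L_1 = -4, and 5·(-2)^1 + 6 = -10 + 6 = -4.
Assume L_m = 5·(-2)^m + 6 for some m ≥ 1.
Then L_{m+1} = -2L_m + 18 = -2·(5·(-2)^m + 6) + 18 = -10·(-2)^m − 12 + 18 = 5·(-2)^{m+1} + 6.
By induction, L_n = 5·(-2)^n + 6 for all n ≥ 1.

L_n = 5·(-2)^n + 6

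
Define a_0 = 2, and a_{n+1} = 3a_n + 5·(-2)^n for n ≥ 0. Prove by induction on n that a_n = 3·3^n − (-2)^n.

Base case: a_0 = 2, and 3·3^0 − (-2)^0 = 3 − 1 = 2.
Assume a_k = 3·3^k − (-2)^k for some k ≥ 0.
Then a_{k+1} = 3a_k + 5·(-2)^k = 3·(3·3^k − (-2)^k) + 5·(-2)^k = 3·3^{k+1} − 3·(-2)^k + 5·(-2)^k = 3·3^{k+1} + 2·(-2)^k = 3·3^{k+1} − (-2)^{k+1}.
This completes the inductive step, so a_n = 3·3^n − (-2)^n for all n ≥ 0.

a_n = 3·3^n − (-2)^n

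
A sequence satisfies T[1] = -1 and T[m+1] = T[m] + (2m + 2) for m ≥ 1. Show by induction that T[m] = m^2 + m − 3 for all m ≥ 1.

Base case: T[1] = -1, and 1^2 + 1 − 3 = -1.
Assume T[k] = k^2 + k − 3.
Then T[k+1] = T[k] + (2k + 2) = (k^2 + k − 3) + (2k + 2) = k^2 + 3k − 1,
and (k+1)^2 + (k+1) − 3 = k^2 + 3k − 1.
This completes the inductive step, so T[m] = m^2 + m − 3 for all m ≥ 1.

T[m] = m^2 + m − 3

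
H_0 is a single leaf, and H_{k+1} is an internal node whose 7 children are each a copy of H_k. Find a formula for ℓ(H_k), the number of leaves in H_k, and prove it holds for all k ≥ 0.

Claim: ℓ(H_k) = 7^k.

Base case: ℓ(H_0) = 1, and 7^0 = 1.
Assume ℓ(H_m) = 7^m.
Then ℓ(H_{m+1}) = 7·ℓ(H_m) = 7·7^m = 7^{m+1}.
So the formula holds for m+1, and by induction ℓ(H_k) = 7^k for all k ≥ 0.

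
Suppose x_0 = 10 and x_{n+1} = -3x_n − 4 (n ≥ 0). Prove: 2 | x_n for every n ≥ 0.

Base case: x_0 = 10 = 2·5, so 2 | x_0.
Assume 2 | x_m, so x_m = 2t for some integer t.
Then x_{m+1} = -3x_m − 4 = -3·(2t) − 4 = 2(-3t − 2), so 2 | x_{m+1}.
By induction, 2 | x_n for all n ≥ 0.

2 | x_n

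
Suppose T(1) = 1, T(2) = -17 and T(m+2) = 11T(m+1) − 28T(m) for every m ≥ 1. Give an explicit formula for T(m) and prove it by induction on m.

Claim: T(m) = -7^m + 2·4^m.

Base cases: T(1) = 1 and -7^1 + 2·4^1 = 1; T(2) = -17 and -7^2 + 2·4^2 = -17.
Assume T(j) = -7^j + 2·4^j for all 1 ≤ j ≤ r, where r ≥ 2.
Then T(r+1) = 11T(r) − 28T(r−1) = 11·(-7^r + 2·4^r) − 28·(-7^{r−1} + 2·4^{r−1}) = -(11·7 − 28)7^{r−1} + 2·(11·4 − 28)4^{r−1} = -49·7^{r−1} + 32·4^{r−1} = -7^{r+1} + 2·4^{r+1}.
This completes the inductive step, so T(m) = -7^m + 2·4^m for all m ≥ 1.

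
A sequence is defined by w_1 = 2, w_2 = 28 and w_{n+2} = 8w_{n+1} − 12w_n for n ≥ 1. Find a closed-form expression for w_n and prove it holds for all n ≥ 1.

Claim: w_n = 6^n − 2·2^n.

Base cases: w_1 = 2 and 6^1 − 2·2^1 = 2; w_2 = 28 and 6^2 − 2·2^2 = 28.
Assume w_j = 6^j − 2·2^j for all 1 ≤ j ≤ r, where r ≥ 2.
Then w_{r+1} = 8w_r − 12w_{r−1} = 8·(6^r − 2·2^r) − 12·(6^{r−1} − 2·2^{r−1}) = (8·6 − 12)6^{r−1} − 2·(8·2 − 12)2^{r−1} = 36·6^{r−1} − 8·2^{r−1} = 6^{r+1} − 2·2^{r+1}.
This completes the inductive step, so w_n = 6^n − 2·2^n for all n ≥ 1.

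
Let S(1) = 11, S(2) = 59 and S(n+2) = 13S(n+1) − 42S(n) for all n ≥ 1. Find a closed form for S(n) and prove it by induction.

Claim: S(n) = 3·6^n − 7^n.

Base cases: S(1) = 11 and 3·6^1 − 7^1 = 11; S(2) = 59 and 3·6^2 − 7^2 = 59.
Assume S(j) = 3·6^j − 7^j for all 1 ≤ j ≤ m, where m ≥ 2.
Then S(m+1) = 13S(m) − 42S(m−1) = 13·(3·6^m − 7^m) − 42·(3·6^{m−1} − 7^{m−1}) = 3·(13·6 − 42)6^{m−1} − (13·7 − 42)7^{m−1} = 108·6^{m−1} − 49·7^{m−1} = 3·6^{m+1} − 7^{m+1}.
This completes the inductive step, so S(n) = 3·6^n − 7^n for all n ≥ 1.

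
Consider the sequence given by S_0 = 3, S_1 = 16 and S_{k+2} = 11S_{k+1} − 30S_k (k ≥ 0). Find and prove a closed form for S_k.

Claim: S_k = 2·5^k + 6^k.

Base cases: S_0 = 3 and 2·5^0 + 6^0 = 3; S_1 = 16 and 2·5^1 + 6^1 = 16.
Assume S_j = 2·5^j + 6^j for all 0 ≤ j ≤ m, where m ≥ 1.
Then S_{m+1} = 11S_m − 30S_{m−1} = 11·(2·5^m + 6^m) − 30·(2·5^{m−1} + 6^{m−1}) = 2·(11·5 − 30)5^{m−1} + (11·6 − 30)6^{m−1} = 50·5^{m−1} + 36·6^{m−1} = 2·5^{m+1} + 6^{m+1}.
So the formula holds for m+1, and by strong induction S_k = 2·5^k + 6^k for all k ≥ 0.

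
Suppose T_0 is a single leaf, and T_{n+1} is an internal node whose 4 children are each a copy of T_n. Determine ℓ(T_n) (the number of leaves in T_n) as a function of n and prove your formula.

Claim: ℓ(T_n) = 4^n.

Base case: ℓ(T_0) = 1, and 4^0 = 1.
Assume ℓ(T_j) = 4^j.
Then ℓ(T_{j+1}) = 4·ℓ(T_j) = 4·4^j = 4^{j+1}.
So the formula holds for j+1, and by induction ℓ(T_n) = 4^n for all n ≥ 0.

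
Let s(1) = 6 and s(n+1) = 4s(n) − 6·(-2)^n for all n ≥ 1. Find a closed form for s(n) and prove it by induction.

Claim: s(n) = 2·4^n + (-2)^n.

Base case: s(1) = 6, and 2·4^1 + (-2)^1 = 8 − 2 = 6.
Assume s(r) = 2·4^r + (-2)^r for some r ≥ 1.
Then s(r+1) = 4s(r) − 6·(-2)^r = 4·(2·4^r + (-2)^r) − 6·(-2)^r = 2·4^{r+1} + 4·(-2)^r − 6·(-2)^r = 2·4^{r+1} − 2·(-2)^r = 2·4^{r+1} + (-2)^{r+1}.
So the formula holds for r+1, and by induction s(n) = 2·4^n + (-2)^n for all n ≥ 1.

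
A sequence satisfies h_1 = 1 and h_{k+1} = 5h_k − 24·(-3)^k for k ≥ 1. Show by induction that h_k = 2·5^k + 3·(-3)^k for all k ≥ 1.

Base case: h_1 = 1, and 2·5^1 + 3·(-3)^1 = 10 − 9 = 1.
Assume h_m = 2·5^m + 3·(-3)^m for some m ≥ 1.
Then h_{m+1} = 5h_m − 24·(-3)^m = 5·(2·5^m + 3·(-3)^m) − 24·(-3)^m = 2·5^{m+1} + 15·(-3)^m − 24·(-3)^m = 2·5^{m+1} − 9·(-3)^m = 2·5^{m+1} + 3·(-3)^{m+1}.
This completes the inductive step, so h_k = 2·5^k + 3·(-3)^k for all k ≥ 1.

h_k = 2·5^k + 3·(-3)^k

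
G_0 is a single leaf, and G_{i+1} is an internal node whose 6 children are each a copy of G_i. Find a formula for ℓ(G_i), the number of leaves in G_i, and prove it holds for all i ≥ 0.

Claim: ℓ(G_i) = 6^i.

Base case: ℓ(G_0) = 1, and 6^0 = 1.
Assume ℓ(G_j) = 6^j.
Then ℓ(G_{j+1}) = 6·ℓ(G_j) = 6·6^j = 6^{j+1}.
Hence ℓ(G_i) = 6^i for every i ≥ 0, by induction.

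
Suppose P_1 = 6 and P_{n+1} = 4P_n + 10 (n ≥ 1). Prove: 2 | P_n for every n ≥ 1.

Base case: P_1 = 6 = 2·3, so 2 | P_1.
Assume 2 | P_m, so P_m = 2t for some integer t.
Then P_{m+1} = 4P_m + 10 = 4·(2t) + 10 = 2(4t + 5), so 2 | P_{m+1}.
By induction, 2 | P_n for all n ≥ 1.

2 | P_n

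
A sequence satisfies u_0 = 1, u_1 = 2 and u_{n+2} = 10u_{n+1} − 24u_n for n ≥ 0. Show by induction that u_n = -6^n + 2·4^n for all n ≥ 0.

Base cases: u_0 = 1 and -6^0 + 2·4^0 = 1; u_1 = 2 and -6^1 + 2·4^1 = 2.
Assume u_j = -6^j + 2·4^j for all 0 ≤ j ≤ m, where m ≥ 1.
Then u_{m+1} = 10u_m − 24u_{m−1} = 10·(-6^m + 2·4^m) − 24·(-6^{m−1} + 2·4^{m−1}) = -(10·6 − 24)6^{m−1} + 2·(10·4 − 24)4^{m−1} = -36·6^{m−1} + 32·4^{m−1} = -6^{m+1} + 2·4^{m+1}.
This completes the inductive step, so u_n = -6^n + 2·4^n for all n ≥ 0.

u_n = -6^n + 2·4^n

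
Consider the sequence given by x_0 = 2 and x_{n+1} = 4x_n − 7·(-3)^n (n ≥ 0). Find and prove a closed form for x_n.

Claim: x_n = 4^n + (-3)^n.

Base case: x_0 = 2, and 4^0 + (-3)^0 = 1 + 1 = 2.
Assume x_j = 4^j + (-3)^j for some j ≥ 0.
Then x_{j+1} = 4x_j − 7·(-3)^j = 4·(4^j + (-3)^j) − 7·(-3)^j = 4^{j+1} + 4·(-3)^j − 7·(-3)^j = 4^{j+1} − 3·(-3)^j = 4^{j+1} + (-3)^{j+1}.
By induction, x_n = 4^n + (-3)^n for all n ≥ 0.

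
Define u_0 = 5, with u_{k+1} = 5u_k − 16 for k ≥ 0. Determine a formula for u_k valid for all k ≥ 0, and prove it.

Claim: u_k = 5^k + 4.

Base case: u_0 = 5, and 5^0 + 4 = 1 + 4 = 5.
Assume u_j = 5^j + 4 for some j ≥ 0.
Then u_{j+1} = 5u_j − 16 = 5·(5^j + 4) − 16 = 5^{j+1} + 20 − 16 = 5^{j+1} + 4.
By induction, u_k = 5^k + 4 for all k ≥ 0.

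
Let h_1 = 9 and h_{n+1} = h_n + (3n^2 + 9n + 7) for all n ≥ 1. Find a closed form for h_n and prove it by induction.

Claim: h_n = n^3 + 3n^2 + 3n + 2.

Base case: h_1 = 9, and 1^3 + 3·1^2 + 3·1 + 2 = 9.
Assume h_k = k^3 + 3k^2 + 3k + 2.
Then h_{k+1} = h_k + (3k^2 + 9k + 7) = (k^3 + 3k^2 + 3k + 2) + (3k^2 + 9k + 7) = k^3 + 6k^2 + 12k + 9,
and (k+1)^3 + 3·(k+1)^2 + 3·(k+1) + 2 = k^3 + 6k^2 + 12k + 9.
This completes the inductive step, so h_n = n^3 + 3n^2 + 3n + 2 for all n ≥ 1.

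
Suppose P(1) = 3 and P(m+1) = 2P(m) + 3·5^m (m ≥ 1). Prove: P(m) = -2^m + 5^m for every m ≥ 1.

Base case: P(1) = 3, and -2^1 + 5^1 = -2 + 5 = 3.
Assume P(j) = -2^j + 5^j for some j ≥ 1.
Then P(j+1) = 2P(j) + 3·5^j = 2·(-2^j + 5^j) + 3·5^j = -2^{j+1} + 2·5^j + 3·5^j = -2^{j+1} + 5·5^j = -2^{j+1} + 5^{j+1}.
So the formula holds for j+1, and by induction P(m) = -2^m + 5^m for all m ≥ 1.

P(m) = -2^m + 5^m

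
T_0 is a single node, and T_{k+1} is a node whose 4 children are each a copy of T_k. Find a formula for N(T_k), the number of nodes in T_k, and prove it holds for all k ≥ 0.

Claim: N(T_k) = (4^{k+1} − 1)/3.

Base case: N(T_0) = 1, and (4^{0+1} − 1)/3 = 1.
Assume N(T_r) = (4^{r+1} − 1)/3.
Then N(T_{r+1}) = 1 + 4N(T_r) = 1 + 4·(4^{r+1} − 1)/3 = 1 + (4^{r+2} − 4)/3 = (3 + 4^{r+2} − 4)/3 = (4^{r+2} − 1)/3.
So the formula holds for r+1, and by induction N(T_k) = (4^{k+1} − 1)/3 for all k ≥ 0.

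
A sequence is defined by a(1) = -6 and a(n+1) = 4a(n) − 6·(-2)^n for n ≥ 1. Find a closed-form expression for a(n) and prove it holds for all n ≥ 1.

Claim: a(n) = -4^n + (-2)^n.

Base case: a(1) = -6, and -4^1 + (-2)^1 = -4 − 2 = -6.
Assume a(r) = -4^r + (-2)^r for some r ≥ 1.
Then a(r+1) = 4a(r) − 6·(-2)^r = 4·(-4^r + (-2)^r) − 6·(-2)^r = -4^{r+1} + 4·(-2)^r − 6·(-2)^r = -4^{r+1} − 2·(-2)^r = -4^{r+1} + (-2)^{r+1}.
This completes the inductive step, so a(n) = -4^n + (-2)^n for all n ≥ 1.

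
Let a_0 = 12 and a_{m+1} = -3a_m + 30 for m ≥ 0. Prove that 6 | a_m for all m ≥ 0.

Base case: a_0 = 12 = 6·2, so 6 | a_0.
Assume 6 | a_j, so a_j = 6t for some integer t.
Then a_{j+1} = -3a_j + 30 = -3·(6t) + 30 = 6(-3t + 5), so 6 | a_{j+1}.
This completes the inductive step, so 6 | a_m for all m ≥ 0.

6 | a_m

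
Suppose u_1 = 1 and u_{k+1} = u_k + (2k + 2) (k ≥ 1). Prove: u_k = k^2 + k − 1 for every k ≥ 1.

Base case: u_1 = 1, and 1^2 + 1 − 1 = 1.
Assume u_j = j^2 + j − 1.
Then u_{j+1} = u_j + (2j + 2) = (j^2 + j − 1) + (2j + 2) = j^2 + 3j + 1,
and (j+1)^2 + (j+1) − 1 = j^2 + 3j + 1.
By induction, u_k = k^2 + k − 1 for all k ≥ 1.

u_k = k^2 + k − 1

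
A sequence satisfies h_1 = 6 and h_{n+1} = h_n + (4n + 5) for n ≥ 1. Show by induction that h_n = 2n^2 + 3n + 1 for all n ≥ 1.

Base case: h_1 = 6, and 2·1^2 + 3·1 + 1 = 6.
Assume h_j = 2j^2 + 3j + 1.
Then h_{j+1} = h_j + (4j + 5) = (2j^2 + 3j + 1) + (4j + 5) = 2j^2 + 7j + 6,
and 2·(j+1)^2 + 3·(j+1) + 1 = 2j^2 + 7j + 6.
This completes the inductive step, so h_n = 2n^2 + 3n + 1 for all n ≥ 1.

h_n = 2n^2 + 3n + 1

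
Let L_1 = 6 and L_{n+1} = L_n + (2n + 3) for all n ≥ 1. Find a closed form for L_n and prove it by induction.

Claim: L_n = n^2 + 2n + 3.

Base case: L_1 = 6, and 1^2 + 2·1 + 3 = 6.
Assume L_j = j^2 + 2j + 3.
Then L_{j+1} = L_j + (2j + 3) = (j^2 + 2j + 3) + (2j + 3) = j^2 + 4j + 6,
and (j+1)^2 + 2·(j+1) + 3 = j^2 + 4j + 6.
This completes the inductive step, so L_n = n^2 + 2n + 3 for all n ≥ 1.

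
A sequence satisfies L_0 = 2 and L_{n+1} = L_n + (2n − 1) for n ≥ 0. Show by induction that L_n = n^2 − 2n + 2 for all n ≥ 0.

Base case: L_0 = 2, and 0^2 − 2·0 + 2 = 2.
Assume L_k = k^2 − 2k + 2.
Then L_{k+1} = L_k + (2k − 1) = (k^2 − 2k + 2) + (2k − 1) = k^2 + 1,
and (k+1)^2 − 2·(k+1) + 2 = k^2 + 1.
Hence L_n = n^2 − 2n + 2 for every n ≥ 0, by induction.

L_n = n^2 − 2n + 2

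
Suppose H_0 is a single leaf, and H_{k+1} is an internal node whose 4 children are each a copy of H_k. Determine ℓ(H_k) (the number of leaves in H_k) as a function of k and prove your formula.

Claim: ℓ(H_k) = 4^k.

Base case: ℓ(H_0) = 1, and 4^0 = 1.
Assume ℓ(H_m) = 4^m.
Then ℓ(H_{m+1}) = 4·ℓ(H_m) = 4·4^m = 4^{m+1}.
This completes the inductive step, so ℓ(H_k) = 4^k for all k ≥ 0.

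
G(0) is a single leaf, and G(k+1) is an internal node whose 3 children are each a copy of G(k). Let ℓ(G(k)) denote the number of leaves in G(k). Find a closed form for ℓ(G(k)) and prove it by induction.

Claim: ℓ(G(k)) = 3^k.

Base case: ℓ(G(0)) = 1, and 3^0 = 1.
Assume ℓ(G(r)) = 3^r.
Then ℓ(G(r+1)) = 3·ℓ(G(r)) = 3·3^r = 3^{r+1}.
By induction, ℓ(G(k)) = 3^k for all k ≥ 0.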